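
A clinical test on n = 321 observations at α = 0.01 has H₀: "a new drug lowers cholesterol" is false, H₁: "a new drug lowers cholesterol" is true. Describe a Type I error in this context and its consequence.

Type I error: rejecting H₀ when it is true — concluding that a new drug lowers cholesterol when in fact it is not. Consequence: approving an ineffective drug — patients take a useless medication and may skip effective alternatives.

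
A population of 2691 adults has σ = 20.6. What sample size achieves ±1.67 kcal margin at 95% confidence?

Without FPC: n₀ = (1.96×20.6/1.67)² = 584.539. With FPC: n = n₀N/(n₀+N-1) = 480.4 → n = 481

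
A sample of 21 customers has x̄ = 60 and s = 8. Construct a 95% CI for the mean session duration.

CI = x̄ ± t*(s/√n) = 60 ± 2.086(8/√21) = (56.36, 63.64)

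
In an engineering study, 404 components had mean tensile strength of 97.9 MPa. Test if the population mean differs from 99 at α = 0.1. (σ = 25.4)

z = (x̄ - μ₀)/(σ/√n) = (97.9 - 99)/(25.4/√404) = -0.87. Critical value: ±1.645. Since |-0.87| ≤ 1.645, Fail to reject H₀.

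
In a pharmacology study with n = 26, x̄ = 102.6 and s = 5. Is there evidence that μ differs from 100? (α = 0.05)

t = (x̄ - μ₀)/(s/√n) = (102.6 - 100)/(5/√26) = 2.651. df = 25, critical t = ±2.06. Reject H₀.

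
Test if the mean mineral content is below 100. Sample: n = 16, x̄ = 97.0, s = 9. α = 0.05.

t = (97.0 - 100)/(9/√16) = -1.333, df = 15. Critical t = -1.753. Fail to reject H₀.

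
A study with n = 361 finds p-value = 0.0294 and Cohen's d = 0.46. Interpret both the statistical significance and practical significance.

Statistically significant (p = 0.0294 < 0.05). Cohen's d = 0.46 indicates a small effect size. Both statistical and practical significance should be considered.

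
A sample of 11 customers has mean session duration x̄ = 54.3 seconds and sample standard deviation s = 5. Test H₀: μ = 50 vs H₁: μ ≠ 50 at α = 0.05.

t = (x̄ - μ₀)/(s/√n) = (54.3 - 50)/(5/√11) = 2.852. df = 10, critical t = ±2.228. Reject H₀.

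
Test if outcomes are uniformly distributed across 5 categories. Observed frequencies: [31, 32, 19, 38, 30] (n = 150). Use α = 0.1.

Expected = 30 each. χ² = Σ(O-E)²/E = 6.333. df = 4, critical value = 7.779. Fail to reject H₀.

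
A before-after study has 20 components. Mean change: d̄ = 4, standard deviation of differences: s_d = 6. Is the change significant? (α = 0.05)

t = d̄/(s_d/√n) = 4/(6/√20) = 2.981. df = 19, critical t = ±2.093. Reject H₀.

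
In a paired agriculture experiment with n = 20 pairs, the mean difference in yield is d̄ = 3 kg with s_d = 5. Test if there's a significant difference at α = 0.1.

t = d̄/(s_d/√n) = 3/(5/√20) = 2.683. df = 19, critical t = ±1.729. Reject H₀.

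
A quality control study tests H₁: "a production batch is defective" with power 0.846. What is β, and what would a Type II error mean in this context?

β = 1 - power = 1 - 0.846 = 0.154. A Type II error is failing to reject H₀ when H₀ is false (false negative) — here, failing to conclude that a production batch is defective when in fact it is true. Consequence: shipping a defective batch — faulty products reach customers.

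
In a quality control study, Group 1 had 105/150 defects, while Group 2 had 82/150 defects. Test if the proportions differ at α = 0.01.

p̂₁ = 0.7, p̂₂ = 0.547, pooled p̂ = 0.623. z = 2.74. Critical: ±2.576. Reject H₀.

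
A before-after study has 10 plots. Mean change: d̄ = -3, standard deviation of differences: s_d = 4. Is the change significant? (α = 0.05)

t = d̄/(s_d/√n) = -3/(4/√10) = -2.372. df = 9, critical t = ±2.262. Reject H₀.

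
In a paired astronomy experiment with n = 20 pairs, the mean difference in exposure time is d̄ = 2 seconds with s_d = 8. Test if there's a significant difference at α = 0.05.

t = d̄/(s_d/√n) = 2/(8/√20) = 1.118. df = 19, critical t = ±2.093. Fail to reject H₀.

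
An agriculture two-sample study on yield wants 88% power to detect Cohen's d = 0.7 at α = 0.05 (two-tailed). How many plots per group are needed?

z_{α/2} = 1.96, z_β = Φ⁻¹(0.88) = 1.175. For medium effect (d = 0.7): n per group = 2(z_{α/2} + z_β)²/d² = 2(1.96 + 1.175)²/0.7² = 40.1 → 41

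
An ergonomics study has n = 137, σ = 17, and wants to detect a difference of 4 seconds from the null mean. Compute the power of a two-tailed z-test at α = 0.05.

SE = σ/√n = 17/√137 = 1.452. Non-centrality λ = d/SE = 4/1.452 = 2.754. Power ≈ Φ(λ - z_{α/2}) = Φ(2.754 - 1.96) = Φ(0.794) = 0.786.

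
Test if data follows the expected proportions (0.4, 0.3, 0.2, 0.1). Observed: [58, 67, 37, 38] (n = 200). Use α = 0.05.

Expected: [80.0, 60.0, 40.0, 20.0]. χ² = 23.292. df = 3, critical = 7.815. Reject H₀.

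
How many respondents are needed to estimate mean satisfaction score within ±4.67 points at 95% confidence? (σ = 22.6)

n = (z*σ/E)² = (1.96×22.6/4.67)² = 90.0 → n = 90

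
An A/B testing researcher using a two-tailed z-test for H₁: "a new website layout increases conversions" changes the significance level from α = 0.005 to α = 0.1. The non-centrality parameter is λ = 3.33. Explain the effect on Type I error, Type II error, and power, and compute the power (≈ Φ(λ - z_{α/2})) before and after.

Increasing α from 0.005 to 0.1:
• Type I error rate increases (α is the Type I rate by definition).
• Critical value moves from z_{α/2} = 2.807 to 1.645, so power = Φ(λ - z_{α/2}) goes from Φ(3.33 - 2.807) = 0.7 to Φ(3.33 - 1.645) = 0.954.
• Type II error rate β = 1 - power therefore decreases (0.3 → 0.046).
Appropriate when false negatives are costly — here, discarding a layout that would have improved conversions — lost revenue.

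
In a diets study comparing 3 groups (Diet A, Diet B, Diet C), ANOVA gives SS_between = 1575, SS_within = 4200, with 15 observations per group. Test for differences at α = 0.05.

df_between = 2, df_within = 42. F = MS_between/MS_within = 787.5/100.0 = 7.875. F_crit ≈ 3.22. Reject H₀. At least one mean differs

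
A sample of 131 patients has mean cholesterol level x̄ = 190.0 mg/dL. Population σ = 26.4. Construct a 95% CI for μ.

CI = x̄ ± z*(σ/√n) = 190.0 ± 1.96(26.4/√131) = 190.0 ± 4.52 = (185.48, 194.52)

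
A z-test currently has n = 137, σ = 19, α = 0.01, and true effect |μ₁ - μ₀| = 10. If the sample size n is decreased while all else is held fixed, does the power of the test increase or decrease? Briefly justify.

Power decreases: a smaller n inflates the standard error σ/√n, pulling the sampling distribution under H₁ back toward the critical value.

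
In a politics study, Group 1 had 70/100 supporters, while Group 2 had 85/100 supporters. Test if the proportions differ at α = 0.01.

p̂₁ = 0.7, p̂₂ = 0.85, pooled p̂ = 0.775. z = -2.54. Critical: ±2.576. Fail to reject H₀.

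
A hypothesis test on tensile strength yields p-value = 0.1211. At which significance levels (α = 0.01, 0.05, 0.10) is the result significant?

p = 0.1211. Not significant at any of the given levels.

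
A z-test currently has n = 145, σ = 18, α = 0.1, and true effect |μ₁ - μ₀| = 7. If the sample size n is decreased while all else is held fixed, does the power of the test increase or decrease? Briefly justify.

Power decreases: a smaller n inflates the standard error σ/√n, pulling the sampling distribution under H₁ back toward the critical value.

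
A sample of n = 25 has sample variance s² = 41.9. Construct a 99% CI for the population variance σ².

df = 24. χ²_{0.005} = 45.559, χ²_{0.995} = 9.886. CI for σ² = ((n-1)s²/χ²_{α/2}, (n-1)s²/χ²_{1-α/2}) = (24·41.9/45.559, 24·41.9/9.886) = (22.07, 101.72)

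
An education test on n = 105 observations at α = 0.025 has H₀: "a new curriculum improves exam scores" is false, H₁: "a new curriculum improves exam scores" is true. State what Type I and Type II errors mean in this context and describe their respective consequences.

Type I (false positive): concluding that a new curriculum improves exam scores when it is not — adopting a curriculum that gives no real benefit — disruption for nothing. Type II (false negative): failing to conclude that a new curriculum improves exam scores when it is — keeping the old curriculum when the new one would have helped students. Which is costlier depends on domain priorities and is a judgement call rather than a statistical fact.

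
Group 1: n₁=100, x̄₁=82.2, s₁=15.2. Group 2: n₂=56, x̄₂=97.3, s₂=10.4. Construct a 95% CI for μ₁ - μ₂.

Difference = -15.1. SE = √(15.2²/100 + 10.4²/56) = 2.06. CI = (-19.14, -11.06)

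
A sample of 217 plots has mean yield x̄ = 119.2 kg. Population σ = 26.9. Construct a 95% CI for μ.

CI = x̄ ± z*(σ/√n) = 119.2 ± 1.96(26.9/√217) = 119.2 ± 3.58 = (115.62, 122.78)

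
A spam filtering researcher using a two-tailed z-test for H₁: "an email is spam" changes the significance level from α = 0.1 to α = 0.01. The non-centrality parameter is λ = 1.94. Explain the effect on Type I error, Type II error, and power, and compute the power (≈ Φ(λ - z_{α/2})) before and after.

Decreasing α from 0.1 to 0.01:
• Type I error rate decreases (α is the Type I rate by definition).
• Critical value moves from z_{α/2} = 1.645 to 2.576, so power = Φ(λ - z_{α/2}) goes from Φ(1.94 - 1.645) = 0.616 to Φ(1.94 - 2.576) = 0.262.
• Type II error rate β = 1 - power therefore increases (0.384 → 0.738).
Appropriate when false positives are costly — here, a legitimate email is sent to the spam folder and the user misses it.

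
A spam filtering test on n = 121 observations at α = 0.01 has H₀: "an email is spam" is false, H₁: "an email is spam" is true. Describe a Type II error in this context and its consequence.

Type II error: failing to reject H₀ when it is false — concluding that an email is spam is not supported when in fact it is. Consequence: a spam email lands in the inbox.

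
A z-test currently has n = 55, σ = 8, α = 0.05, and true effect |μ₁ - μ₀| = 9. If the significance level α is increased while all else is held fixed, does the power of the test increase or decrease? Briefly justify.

Power increases: a larger α lowers the critical value, so more of the H₁ sampling distribution falls in the rejection region.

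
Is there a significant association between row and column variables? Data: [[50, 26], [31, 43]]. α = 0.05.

χ² = 8.62. df = 1, critical = 3.841. Reject H₀. Variables are dependent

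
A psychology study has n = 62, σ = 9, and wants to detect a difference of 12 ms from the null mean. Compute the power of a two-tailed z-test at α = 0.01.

SE = σ/√n = 9/√62 = 1.143. Non-centrality λ = d/SE = 12/1.143 = 10.499. Power ≈ Φ(λ - z_{α/2}) = Φ(10.499 - 2.576) = Φ(7.923) = 1.0.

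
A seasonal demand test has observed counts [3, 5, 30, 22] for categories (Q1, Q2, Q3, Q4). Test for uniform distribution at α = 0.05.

Expected = 15 each. χ² = Σ(O-E)²/E = 34.533. df = 3, critical value = 7.815. Reject H₀.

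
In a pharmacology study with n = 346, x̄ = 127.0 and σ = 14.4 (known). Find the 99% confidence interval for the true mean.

CI = x̄ ± z*(σ/√n) = 127.0 ± 2.576(14.4/√346) = 127.0 ± 1.99 = (125.01, 128.99)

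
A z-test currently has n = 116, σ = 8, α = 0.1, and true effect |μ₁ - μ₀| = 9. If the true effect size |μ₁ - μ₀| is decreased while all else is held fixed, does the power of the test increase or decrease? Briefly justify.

Power decreases: a smaller true effect decreases the non-centrality λ = |μ₁ - μ₀|/(σ/√n).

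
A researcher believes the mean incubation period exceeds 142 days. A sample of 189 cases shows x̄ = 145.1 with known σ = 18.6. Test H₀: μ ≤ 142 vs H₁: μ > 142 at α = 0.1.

z = 2.291. Critical value: 1.28. Reject H₀.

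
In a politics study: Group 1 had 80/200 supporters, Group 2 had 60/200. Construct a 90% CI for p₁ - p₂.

p̂₁ = 0.4, p̂₂ = 0.3. Difference = 0.1. CI = (0.022, 0.178)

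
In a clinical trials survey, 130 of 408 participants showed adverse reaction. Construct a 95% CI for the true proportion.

p̂ = 0.319. CI = p̂ ± z*√(p̂(1-p̂)/n) = (0.273, 0.364)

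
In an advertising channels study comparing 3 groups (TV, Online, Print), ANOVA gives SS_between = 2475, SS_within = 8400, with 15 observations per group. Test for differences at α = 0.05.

df_between = 2, df_within = 42. F = MS_between/MS_within = 1237.5/200.0 = 6.188. F_crit ≈ 3.22. Reject H₀. At least one mean differs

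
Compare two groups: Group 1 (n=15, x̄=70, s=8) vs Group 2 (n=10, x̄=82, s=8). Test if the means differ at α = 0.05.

Pooled sp = 8.0. t = -3.674, df = 23. Critical t = ±2.069. Reject H₀.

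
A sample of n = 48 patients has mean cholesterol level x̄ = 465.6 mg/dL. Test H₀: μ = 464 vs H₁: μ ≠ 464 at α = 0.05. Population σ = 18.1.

z = (x̄ - μ₀)/(σ/√n) = (465.6 - 464)/(18.1/√48) = 0.612. Critical value: ±1.96. Since |0.612| ≤ 1.96, Fail to reject H₀.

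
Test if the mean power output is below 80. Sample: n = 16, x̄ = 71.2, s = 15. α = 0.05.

t = (71.2 - 80)/(15/√16) = -2.347, df = 15. Critical t = -1.753. Reject H₀.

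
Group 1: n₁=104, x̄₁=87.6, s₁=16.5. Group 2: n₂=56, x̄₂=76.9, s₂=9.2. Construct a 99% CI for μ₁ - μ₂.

Difference = 10.7. SE = √(16.5²/104 + 9.2²/56) = 2.032. CI = (5.47, 15.93)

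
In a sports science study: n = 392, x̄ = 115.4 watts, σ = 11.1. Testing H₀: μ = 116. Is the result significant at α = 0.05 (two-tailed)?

z = (115.4 - 116)/(11.1/√392) = -1.07. Since |z| ≤ 1.96, not significant at α = 0.05.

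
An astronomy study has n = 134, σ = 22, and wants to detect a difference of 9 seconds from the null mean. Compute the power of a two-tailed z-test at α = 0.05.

SE = σ/√n = 22/√134 = 1.901. Non-centrality λ = d/SE = 9/1.901 = 4.736. Power ≈ Φ(λ - z_{α/2}) = Φ(4.736 - 1.96) = Φ(2.776) = 0.997.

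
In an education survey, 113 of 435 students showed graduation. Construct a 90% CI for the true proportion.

p̂ = 0.26. CI = p̂ ± z*√(p̂(1-p̂)/n) = (0.225, 0.294)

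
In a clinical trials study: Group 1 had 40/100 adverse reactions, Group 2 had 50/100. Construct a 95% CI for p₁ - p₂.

p̂₁ = 0.4, p̂₂ = 0.5. Difference = -0.1. CI = (-0.237, 0.037)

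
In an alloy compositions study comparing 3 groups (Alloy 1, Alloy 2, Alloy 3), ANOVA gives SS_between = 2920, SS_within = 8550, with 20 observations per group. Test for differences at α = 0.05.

df_between = 2, df_within = 57. F = MS_between/MS_within = 1460.0/150.0 = 9.733. F_crit ≈ 3.159. Reject H₀. At least one mean differs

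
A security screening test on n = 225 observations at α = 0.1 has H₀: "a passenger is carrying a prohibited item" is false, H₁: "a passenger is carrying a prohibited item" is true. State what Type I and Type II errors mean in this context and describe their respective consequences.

Type I (false positive): concluding that a passenger is carrying a prohibited item when it is not — detaining an innocent passenger — delay and inconvenience. Type II (false negative): failing to conclude that a passenger is carrying a prohibited item when it is — letting a prohibited item through — security breach. Which is costlier depends on domain priorities and is a judgement call rather than a statistical fact.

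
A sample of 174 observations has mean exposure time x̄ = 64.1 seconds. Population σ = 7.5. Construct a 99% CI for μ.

CI = x̄ ± z*(σ/√n) = 64.1 ± 2.576(7.5/√174) = 64.1 ± 1.46 = (62.64, 65.56)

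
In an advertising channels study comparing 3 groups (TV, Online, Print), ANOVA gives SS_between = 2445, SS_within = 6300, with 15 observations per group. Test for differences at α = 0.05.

df_between = 2, df_within = 42. F = MS_between/MS_within = 1222.5/150.0 = 8.15. F_crit ≈ 3.22. Reject H₀. At least one mean differs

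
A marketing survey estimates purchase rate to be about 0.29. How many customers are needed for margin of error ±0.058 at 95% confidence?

n = z²p(1-p)/E² = 1.96²×0.29×0.71/0.058² = 235.1 → n = 236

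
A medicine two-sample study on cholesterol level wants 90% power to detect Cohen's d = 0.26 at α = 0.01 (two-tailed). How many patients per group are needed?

z_{α/2} = 2.576, z_β = Φ⁻¹(0.9) = 1.282. For small effect (d = 0.26): n per group = 2(z_{α/2} + z_β)²/d² = 2(2.576 + 1.282)²/0.26² = 440.4 → 441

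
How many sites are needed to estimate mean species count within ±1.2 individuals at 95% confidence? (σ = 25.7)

n = (z*σ/E)² = (1.96×25.7/1.2)² = 1762.04 → n = 1763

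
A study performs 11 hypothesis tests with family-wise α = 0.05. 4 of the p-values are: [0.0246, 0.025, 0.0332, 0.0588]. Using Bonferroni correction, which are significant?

Bonferroni α = 0.05/11 = 0.00455. None of the given p-values are significant.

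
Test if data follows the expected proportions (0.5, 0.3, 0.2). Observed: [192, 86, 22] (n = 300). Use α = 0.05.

Expected: [150.0, 90.0, 60.0]. χ² = 36.004. df = 2, critical = 5.991. Reject H₀.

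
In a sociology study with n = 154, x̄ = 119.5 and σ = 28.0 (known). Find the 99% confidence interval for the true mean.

CI = x̄ ± z*(σ/√n) = 119.5 ± 2.576(28.0/√154) = 119.5 ± 5.81 = (113.69, 125.31)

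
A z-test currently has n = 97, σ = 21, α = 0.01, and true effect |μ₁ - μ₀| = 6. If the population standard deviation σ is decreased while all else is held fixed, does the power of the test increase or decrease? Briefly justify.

Power increases: a smaller σ shrinks the standard error σ/√n, moving the sampling distribution under H₁ further from the critical value.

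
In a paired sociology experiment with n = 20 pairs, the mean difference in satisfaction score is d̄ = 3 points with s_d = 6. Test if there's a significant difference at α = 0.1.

t = d̄/(s_d/√n) = 3/(6/√20) = 2.236. df = 19, critical t = ±1.729. Reject H₀.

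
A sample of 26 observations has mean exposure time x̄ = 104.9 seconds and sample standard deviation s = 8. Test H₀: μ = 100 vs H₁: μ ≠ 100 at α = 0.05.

t = (x̄ - μ₀)/(s/√n) = (104.9 - 100)/(8/√26) = 3.123. df = 25, critical t = ±2.06. Reject H₀.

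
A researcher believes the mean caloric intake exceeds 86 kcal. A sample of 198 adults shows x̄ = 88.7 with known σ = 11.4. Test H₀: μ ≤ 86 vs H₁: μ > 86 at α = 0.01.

z = 3.333. Critical value: 2.33. Reject H₀.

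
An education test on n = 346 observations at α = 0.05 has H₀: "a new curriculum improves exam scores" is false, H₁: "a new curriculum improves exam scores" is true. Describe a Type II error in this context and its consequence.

Type II error: failing to reject H₀ when it is false — concluding that a new curriculum improves exam scores is not supported when in fact it is. Consequence: keeping the old curriculum when the new one would have helped students.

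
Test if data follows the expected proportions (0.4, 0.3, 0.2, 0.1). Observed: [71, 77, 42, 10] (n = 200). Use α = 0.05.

Expected: [80.0, 60.0, 40.0, 20.0]. χ² = 10.929. df = 3, critical = 7.815. Reject H₀.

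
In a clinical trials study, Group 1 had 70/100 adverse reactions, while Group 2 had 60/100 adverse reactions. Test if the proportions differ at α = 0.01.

p̂₁ = 0.7, p̂₂ = 0.6, pooled p̂ = 0.65. z = 1.482. Critical: ±2.576. Fail to reject H₀.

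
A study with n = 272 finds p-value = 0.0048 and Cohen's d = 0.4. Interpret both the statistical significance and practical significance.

Statistically significant (p = 0.0048 < 0.05). Cohen's d = 0.4 indicates a small effect size. Both statistical and practical significance should be considered.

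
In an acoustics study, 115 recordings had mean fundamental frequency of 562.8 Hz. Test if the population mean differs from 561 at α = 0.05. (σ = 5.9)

z = (x̄ - μ₀)/(σ/√n) = (562.8 - 561)/(5.9/√115) = 3.272. Critical value: ±1.96. Since |3.272| > 1.96, Reject H₀.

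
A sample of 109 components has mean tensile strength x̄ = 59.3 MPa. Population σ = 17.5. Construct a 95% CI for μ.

CI = x̄ ± z*(σ/√n) = 59.3 ± 1.96(17.5/√109) = 59.3 ± 3.29 = (56.01, 62.59)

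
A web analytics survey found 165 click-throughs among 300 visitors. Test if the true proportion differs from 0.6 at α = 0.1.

p̂ = 0.55, p₀ = 0.6. z = (p̂ - p₀)/√(p₀(1-p₀)/n) = -1.768. Critical: ±1.645. Reject H₀.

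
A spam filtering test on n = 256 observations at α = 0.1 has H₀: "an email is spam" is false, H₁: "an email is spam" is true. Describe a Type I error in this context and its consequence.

Type I error: rejecting H₀ when it is true — concluding that an email is spam when in fact it is not. Consequence: a legitimate email is sent to the spam folder and the user misses it.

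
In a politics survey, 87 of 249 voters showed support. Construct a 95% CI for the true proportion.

p̂ = 0.349. CI = p̂ ± z*√(p̂(1-p̂)/n) = (0.29, 0.409)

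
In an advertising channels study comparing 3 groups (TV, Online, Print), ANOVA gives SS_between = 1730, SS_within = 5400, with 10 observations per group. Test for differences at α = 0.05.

df_between = 2, df_within = 27. F = MS_between/MS_within = 865.0/200.0 = 4.325. F_crit ≈ 3.354. Reject H₀. At least one mean differs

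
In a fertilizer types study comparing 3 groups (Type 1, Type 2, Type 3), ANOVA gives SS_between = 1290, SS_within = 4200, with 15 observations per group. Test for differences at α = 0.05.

df_between = 2, df_within = 42. F = MS_between/MS_within = 645.0/100.0 = 6.45. F_crit ≈ 3.22. Reject H₀. At least one mean differs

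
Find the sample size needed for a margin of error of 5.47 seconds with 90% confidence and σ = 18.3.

n = (z*σ/E)² = (1.645×18.3/5.47)² = 30.3 → n = 31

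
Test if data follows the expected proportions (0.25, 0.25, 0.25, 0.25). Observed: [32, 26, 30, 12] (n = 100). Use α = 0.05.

Expected: [25.0, 25.0, 25.0, 25.0]. χ² = 9.76. df = 3, critical = 7.815. Reject H₀.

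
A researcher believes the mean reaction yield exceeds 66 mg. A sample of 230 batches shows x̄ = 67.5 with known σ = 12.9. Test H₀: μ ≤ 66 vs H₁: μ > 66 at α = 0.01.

z = 1.763. Critical value: 2.33. Fail to reject H₀.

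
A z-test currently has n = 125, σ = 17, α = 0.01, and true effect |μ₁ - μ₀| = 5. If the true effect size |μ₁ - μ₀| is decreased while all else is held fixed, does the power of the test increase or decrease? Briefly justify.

Power decreases: a smaller true effect decreases the non-centrality λ = |μ₁ - μ₀|/(σ/√n).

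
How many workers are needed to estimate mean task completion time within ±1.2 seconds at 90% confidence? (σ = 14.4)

n = (z*σ/E)² = (1.645×14.4/1.2)² = 389.7 → n = 390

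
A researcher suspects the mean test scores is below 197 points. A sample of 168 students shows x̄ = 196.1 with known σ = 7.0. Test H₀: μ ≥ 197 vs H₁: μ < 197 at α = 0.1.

z = -1.666. Critical value: -1.28. Reject H₀.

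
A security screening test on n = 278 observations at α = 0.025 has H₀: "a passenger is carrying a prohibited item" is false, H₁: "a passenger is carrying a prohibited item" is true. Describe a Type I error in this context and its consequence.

Type I error: rejecting H₀ when it is true — concluding that a passenger is carrying a prohibited item when in fact it is not. Consequence: detaining an innocent passenger — delay and inconvenience.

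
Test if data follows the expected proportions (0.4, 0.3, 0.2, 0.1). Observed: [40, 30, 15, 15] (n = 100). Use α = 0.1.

Expected: [40.0, 30.0, 20.0, 10.0]. χ² = 3.75. df = 3, critical = 6.251. Fail to reject H₀.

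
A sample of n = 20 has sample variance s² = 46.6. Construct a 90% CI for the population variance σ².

df = 19. χ²_{0.05} = 30.144, χ²_{0.95} = 10.117. CI for σ² = ((n-1)s²/χ²_{α/2}, (n-1)s²/χ²_{1-α/2}) = (19·46.6/30.144, 19·46.6/10.117) = (29.37, 87.52)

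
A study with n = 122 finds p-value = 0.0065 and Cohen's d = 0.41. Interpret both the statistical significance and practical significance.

Statistically significant (p = 0.0065 < 0.05). Cohen's d = 0.41 indicates a small effect size. Both statistical and practical significance should be considered.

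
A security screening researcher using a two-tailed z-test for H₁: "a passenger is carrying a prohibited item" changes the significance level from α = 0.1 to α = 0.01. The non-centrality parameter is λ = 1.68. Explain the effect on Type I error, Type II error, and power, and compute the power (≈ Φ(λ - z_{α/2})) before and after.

Decreasing α from 0.1 to 0.01:
• Type I error rate decreases (α is the Type I rate by definition).
• Critical value moves from z_{α/2} = 1.645 to 2.576, so power = Φ(λ - z_{α/2}) goes from Φ(1.68 - 1.645) = 0.514 to Φ(1.68 - 2.576) = 0.185.
• Type II error rate β = 1 - power therefore increases (0.486 → 0.815).
Appropriate when false positives are costly — here, detaining an innocent passenger — delay and inconvenience.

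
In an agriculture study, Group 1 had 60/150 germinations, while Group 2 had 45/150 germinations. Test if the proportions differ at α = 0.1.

p̂₁ = 0.4, p̂₂ = 0.3, pooled p̂ = 0.35. z = 1.816. Critical: ±1.645. Reject H₀.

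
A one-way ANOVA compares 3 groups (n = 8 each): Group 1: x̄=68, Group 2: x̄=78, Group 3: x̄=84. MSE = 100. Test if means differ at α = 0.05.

Grand mean = 76.67. SS_between = 1045.33, MS_between = 522.67. F = 5.227, F_crit ≈ 3.467. Reject H₀.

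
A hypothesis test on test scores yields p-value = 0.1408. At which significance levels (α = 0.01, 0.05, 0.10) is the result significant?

p = 0.1408. Not significant at any of the given levels.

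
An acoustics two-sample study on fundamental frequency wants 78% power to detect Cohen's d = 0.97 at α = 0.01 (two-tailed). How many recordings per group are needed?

z_{α/2} = 2.576, z_β = Φ⁻¹(0.78) = 0.772. For large effect (d = 0.97): n per group = 2(z_{α/2} + z_β)²/d² = 2(2.576 + 0.772)²/0.97² = 23.8 → 24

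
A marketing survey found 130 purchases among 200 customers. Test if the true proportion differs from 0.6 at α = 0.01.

p̂ = 0.65, p₀ = 0.6. z = (p̂ - p₀)/√(p₀(1-p₀)/n) = 1.443. Critical: ±2.576. Fail to reject H₀.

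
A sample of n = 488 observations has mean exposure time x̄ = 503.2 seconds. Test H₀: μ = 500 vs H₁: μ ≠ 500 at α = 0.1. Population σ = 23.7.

z = (x̄ - μ₀)/(σ/√n) = (503.2 - 500)/(23.7/√488) = 2.983. Critical value: ±1.645. Since |2.983| > 1.645, Reject H₀.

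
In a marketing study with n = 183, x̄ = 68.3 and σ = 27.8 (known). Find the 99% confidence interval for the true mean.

CI = x̄ ± z*(σ/√n) = 68.3 ± 2.576(27.8/√183) = 68.3 ± 5.29 = (63.01, 73.59)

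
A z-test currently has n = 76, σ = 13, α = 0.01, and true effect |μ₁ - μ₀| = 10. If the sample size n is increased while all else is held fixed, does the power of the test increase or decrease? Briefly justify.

Power increases: a larger n shrinks the standard error σ/√n, moving the sampling distribution under H₁ further from the critical value.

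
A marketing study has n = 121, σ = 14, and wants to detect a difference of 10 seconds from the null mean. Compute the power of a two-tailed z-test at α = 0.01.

SE = σ/√n = 14/√121 = 1.273. Non-centrality λ = d/SE = 10/1.273 = 7.857. Power ≈ Φ(λ - z_{α/2}) = Φ(7.857 - 2.576) = Φ(5.281) = 1.0.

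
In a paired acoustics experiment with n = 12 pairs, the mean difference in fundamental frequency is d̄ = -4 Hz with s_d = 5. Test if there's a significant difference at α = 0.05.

t = d̄/(s_d/√n) = -4/(5/√12) = -2.771. df = 11, critical t = ±2.201. Reject H₀.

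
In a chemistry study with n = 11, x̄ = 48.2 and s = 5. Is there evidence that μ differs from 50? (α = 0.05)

t = (x̄ - μ₀)/(s/√n) = (48.2 - 50)/(5/√11) = -1.194. df = 10, critical t = ±2.228. Fail to reject H₀.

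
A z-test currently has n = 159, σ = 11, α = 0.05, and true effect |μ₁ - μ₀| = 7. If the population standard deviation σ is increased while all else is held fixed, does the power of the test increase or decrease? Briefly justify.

Power decreases: a larger σ inflates the standard error σ/√n, pulling the sampling distribution under H₁ back toward the critical value.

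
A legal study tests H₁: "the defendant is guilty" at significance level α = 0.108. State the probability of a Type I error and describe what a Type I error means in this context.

P(Type I error) = α = 0.108. A Type I error is rejecting H₀ when H₀ is actually true (false positive) — here, concluding that the defendant is guilty when in fact this is not the case. Consequence: convicting an innocent person.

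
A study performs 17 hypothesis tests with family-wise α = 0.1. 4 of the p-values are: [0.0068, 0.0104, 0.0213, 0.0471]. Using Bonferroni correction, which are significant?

Bonferroni α = 0.1/17 = 0.00588. None of the given p-values are significant.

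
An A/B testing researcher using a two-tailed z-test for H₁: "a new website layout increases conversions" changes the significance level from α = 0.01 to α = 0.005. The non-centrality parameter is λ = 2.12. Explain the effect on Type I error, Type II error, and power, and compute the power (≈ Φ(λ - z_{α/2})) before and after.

Decreasing α from 0.01 to 0.005:
• Type I error rate decreases (α is the Type I rate by definition).
• Critical value moves from z_{α/2} = 2.576 to 2.807, so power = Φ(λ - z_{α/2}) goes from Φ(2.12 - 2.576) = 0.324 to Φ(2.12 - 2.807) = 0.246.
• Type II error rate β = 1 - power therefore increases (0.676 → 0.754).
Appropriate when false positives are costly — here, rolling out a layout that doesn't actually help — wasted engineering effort.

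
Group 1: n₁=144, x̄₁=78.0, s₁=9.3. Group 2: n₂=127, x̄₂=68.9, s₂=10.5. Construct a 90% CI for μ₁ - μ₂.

Difference = 9.1. SE = √(9.3²/144 + 10.5²/127) = 1.212. CI = (7.11, 11.09)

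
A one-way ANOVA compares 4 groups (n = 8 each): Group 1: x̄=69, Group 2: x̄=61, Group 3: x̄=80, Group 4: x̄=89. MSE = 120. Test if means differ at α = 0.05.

Grand mean = 74.75. SS_between = 3622.0, MS_between = 1207.33. F = 10.061, F_crit ≈ 2.947. Reject H₀.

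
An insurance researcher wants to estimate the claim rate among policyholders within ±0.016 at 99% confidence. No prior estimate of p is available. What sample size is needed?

Conservative approach: use p = 0.5 (maximizes p(1-p) = 0.25). n = z²(0.25)/E² = 2.576²×0.25/0.016² = 6480.3 → n = 6481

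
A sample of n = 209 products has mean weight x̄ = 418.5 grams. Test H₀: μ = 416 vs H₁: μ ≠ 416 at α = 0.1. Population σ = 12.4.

z = (x̄ - μ₀)/(σ/√n) = (418.5 - 416)/(12.4/√209) = 2.915. Critical value: ±1.645. Since |2.915| > 1.645, Reject H₀.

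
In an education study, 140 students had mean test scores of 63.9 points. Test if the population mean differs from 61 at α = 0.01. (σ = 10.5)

z = (x̄ - μ₀)/(σ/√n) = (63.9 - 61)/(10.5/√140) = 3.268. Critical value: ±2.576. Since |3.268| > 2.576, Reject H₀.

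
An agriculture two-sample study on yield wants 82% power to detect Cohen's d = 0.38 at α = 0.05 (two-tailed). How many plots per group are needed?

z_{α/2} = 1.96, z_β = Φ⁻¹(0.82) = 0.915. For small effect (d = 0.38): n per group = 2(z_{α/2} + z_β)²/d² = 2(1.96 + 0.915)²/0.38² = 114.5 → 115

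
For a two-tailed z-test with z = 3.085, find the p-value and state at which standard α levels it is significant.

p = 2·P(Z > |3.085|) = 2·(1 - Φ(3.085)) ≈ 0.002. Significant at α = 0.1; Significant at α = 0.05; Significant at α = 0.01.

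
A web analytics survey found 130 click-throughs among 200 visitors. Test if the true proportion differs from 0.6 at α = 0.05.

p̂ = 0.65, p₀ = 0.6. z = (p̂ - p₀)/√(p₀(1-p₀)/n) = 1.443. Critical: ±1.96. Fail to reject H₀.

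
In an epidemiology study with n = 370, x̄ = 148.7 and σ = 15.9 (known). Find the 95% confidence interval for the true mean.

CI = x̄ ± z*(σ/√n) = 148.7 ± 1.96(15.9/√370) = 148.7 ± 1.62 = (147.08, 150.32)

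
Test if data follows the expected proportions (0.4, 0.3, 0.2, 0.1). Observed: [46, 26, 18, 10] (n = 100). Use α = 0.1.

Expected: [40.0, 30.0, 20.0, 10.0]. χ² = 1.633. df = 3, critical = 6.251. Fail to reject H₀.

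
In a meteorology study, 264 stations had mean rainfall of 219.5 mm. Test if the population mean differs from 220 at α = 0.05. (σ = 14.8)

z = (x̄ - μ₀)/(σ/√n) = (219.5 - 220)/(14.8/√264) = -0.549. Critical value: ±1.96. Since |-0.549| ≤ 1.96, Fail to reject H₀.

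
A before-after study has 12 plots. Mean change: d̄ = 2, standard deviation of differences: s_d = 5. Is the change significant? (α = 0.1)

t = d̄/(s_d/√n) = 2/(5/√12) = 1.386. df = 11, critical t = ±1.796. Fail to reject H₀.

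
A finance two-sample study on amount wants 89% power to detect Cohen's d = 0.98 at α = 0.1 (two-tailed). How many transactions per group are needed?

z_{α/2} = 1.645, z_β = Φ⁻¹(0.89) = 1.227. For large effect (d = 0.98): n per group = 2(z_{α/2} + z_β)²/d² = 2(1.645 + 1.227)²/0.98² = 17.2 → 18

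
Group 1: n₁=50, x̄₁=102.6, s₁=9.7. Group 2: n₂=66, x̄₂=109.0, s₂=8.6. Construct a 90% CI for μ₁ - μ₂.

Difference = -6.4. SE = √(9.7²/50 + 8.6²/66) = 1.733. CI = (-9.25, -3.55)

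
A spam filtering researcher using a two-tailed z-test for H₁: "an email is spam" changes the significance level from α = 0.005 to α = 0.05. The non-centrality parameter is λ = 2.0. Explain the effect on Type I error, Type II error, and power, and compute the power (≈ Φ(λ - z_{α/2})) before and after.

Increasing α from 0.005 to 0.05:
• Type I error rate increases (α is the Type I rate by definition).
• Critical value moves from z_{α/2} = 2.807 to 1.96, so power = Φ(λ - z_{α/2}) goes from Φ(2.0 - 2.807) = 0.21 to Φ(2.0 - 1.96) = 0.516.
• Type II error rate β = 1 - power therefore decreases (0.79 → 0.484).
Appropriate when false negatives are costly — here, a spam email lands in the inbox.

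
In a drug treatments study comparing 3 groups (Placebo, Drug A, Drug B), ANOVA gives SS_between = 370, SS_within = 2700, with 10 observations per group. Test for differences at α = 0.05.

df_between = 2, df_within = 27. F = MS_between/MS_within = 185.0/100.0 = 1.85. F_crit ≈ 3.354. Fail to reject H₀.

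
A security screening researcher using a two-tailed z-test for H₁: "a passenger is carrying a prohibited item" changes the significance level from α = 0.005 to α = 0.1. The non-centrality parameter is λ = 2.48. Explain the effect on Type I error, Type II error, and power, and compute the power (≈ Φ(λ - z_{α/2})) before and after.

Increasing α from 0.005 to 0.1:
• Type I error rate increases (α is the Type I rate by definition).
• Critical value moves from z_{α/2} = 2.807 to 1.645, so power = Φ(λ - z_{α/2}) goes from Φ(2.48 - 2.807) = 0.372 to Φ(2.48 - 1.645) = 0.798.
• Type II error rate β = 1 - power therefore decreases (0.628 → 0.202).
Appropriate when false negatives are costly — here, letting a prohibited item through — security breach.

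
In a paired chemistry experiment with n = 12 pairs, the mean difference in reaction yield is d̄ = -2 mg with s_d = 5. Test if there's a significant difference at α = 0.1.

t = d̄/(s_d/√n) = -2/(5/√12) = -1.386. df = 11, critical t = ±1.796. Fail to reject H₀.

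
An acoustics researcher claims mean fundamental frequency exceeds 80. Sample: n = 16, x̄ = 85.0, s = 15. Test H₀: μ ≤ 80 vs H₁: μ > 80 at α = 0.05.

t = (85.0 - 80)/(15/√16) = 1.333, df = 15. Critical t = 1.753. Fail to reject H₀.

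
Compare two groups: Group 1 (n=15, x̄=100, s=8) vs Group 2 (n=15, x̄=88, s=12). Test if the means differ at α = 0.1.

Pooled sp = 10.2. t = 3.223, df = 28. Critical t = ±1.701. Reject H₀.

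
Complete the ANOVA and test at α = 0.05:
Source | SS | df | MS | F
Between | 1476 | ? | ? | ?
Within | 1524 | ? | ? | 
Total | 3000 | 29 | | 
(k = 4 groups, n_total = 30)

df_between = 3, df_within = 26. MS_between = 492.0, MS_within = 58.62. F = 8.394, F_crit ≈ 2.975. Reject H₀.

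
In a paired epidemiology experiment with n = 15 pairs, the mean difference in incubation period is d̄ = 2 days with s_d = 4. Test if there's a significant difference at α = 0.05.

t = d̄/(s_d/√n) = 2/(4/√15) = 1.936. df = 14, critical t = ±2.145. Fail to reject H₀.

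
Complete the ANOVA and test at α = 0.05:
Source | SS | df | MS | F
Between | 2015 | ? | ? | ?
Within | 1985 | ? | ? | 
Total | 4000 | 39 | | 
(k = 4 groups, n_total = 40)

df_between = 3, df_within = 36. MS_between = 671.67, MS_within = 55.14. F = 12.181, F_crit ≈ 2.866. Reject H₀.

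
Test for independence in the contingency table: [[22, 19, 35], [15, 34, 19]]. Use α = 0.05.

χ² = 9.896. df = 2, critical = 5.991. Reject H₀. Variables are dependent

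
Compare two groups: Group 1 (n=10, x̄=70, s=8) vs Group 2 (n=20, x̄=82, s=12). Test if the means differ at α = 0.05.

Pooled sp = 10.88. t = -2.849, df = 28. Critical t = ±2.048. Reject H₀.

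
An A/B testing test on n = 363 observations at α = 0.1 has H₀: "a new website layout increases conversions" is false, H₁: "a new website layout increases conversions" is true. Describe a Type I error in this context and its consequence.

Type I error: rejecting H₀ when it is true — concluding that a new website layout increases conversions when in fact it is not. Consequence: rolling out a layout that doesn't actually help — wasted engineering effort.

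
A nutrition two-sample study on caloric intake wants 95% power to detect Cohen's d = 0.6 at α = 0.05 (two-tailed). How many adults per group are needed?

z_{α/2} = 1.96, z_β = Φ⁻¹(0.95) = 1.645. For medium effect (d = 0.6): n per group = 2(z_{α/2} + z_β)²/d² = 2(1.96 + 1.645)²/0.6² = 72.2 → 73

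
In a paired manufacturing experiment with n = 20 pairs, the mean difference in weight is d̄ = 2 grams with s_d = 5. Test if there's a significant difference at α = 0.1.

t = d̄/(s_d/√n) = 2/(5/√20) = 1.789. df = 19, critical t = ±1.729. Reject H₀.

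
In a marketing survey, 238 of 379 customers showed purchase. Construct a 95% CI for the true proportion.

p̂ = 0.628. CI = p̂ ± z*√(p̂(1-p̂)/n) = (0.579, 0.677)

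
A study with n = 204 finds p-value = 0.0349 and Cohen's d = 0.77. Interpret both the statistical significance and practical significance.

Statistically significant (p = 0.0349 < 0.05). Cohen's d = 0.77 indicates a medium effect size. Both statistical and practical significance should be considered.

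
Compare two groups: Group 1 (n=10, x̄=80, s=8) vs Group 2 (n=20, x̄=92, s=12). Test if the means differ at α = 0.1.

Pooled sp = 10.88. t = -2.849, df = 28. Critical t = ±1.701. Reject H₀.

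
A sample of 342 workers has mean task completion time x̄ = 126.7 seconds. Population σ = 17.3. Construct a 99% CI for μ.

CI = x̄ ± z*(σ/√n) = 126.7 ± 2.576(17.3/√342) = 126.7 ± 2.41 = (124.29, 129.11)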